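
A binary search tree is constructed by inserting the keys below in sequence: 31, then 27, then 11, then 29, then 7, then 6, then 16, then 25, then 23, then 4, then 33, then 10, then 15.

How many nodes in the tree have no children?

31: root
27: left child of 31 (depth 1)
11: left child of 27 (depth 2)
29: right child of 27 (depth 2)
7: left child of 11 (depth 3)
6: left child of 7 (depth 4)
16: right child of 11 (depth 3)
25: right child of 16 (depth 4)
23: left child of 25 (depth 5)
4: left child of 6 (depth 5)
33: right child of 31 (depth 1)
10: right child of 7 (depth 4)
15: left child of 16 (depth 4)

Leaves: 4, 10, 15, 23, 29, 33 — 6 in total.

6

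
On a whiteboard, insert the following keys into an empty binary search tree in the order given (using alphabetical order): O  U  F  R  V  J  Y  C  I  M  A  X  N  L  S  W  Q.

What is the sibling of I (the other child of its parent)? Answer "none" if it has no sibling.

M

Insert O: tree is empty, so O becomes the root.
Insert U: U > O → go right. Place as right child of O.
Insert F: F < O → go left. Place as left child of O.
Insert R: R > O → go right; R < U → go left. Place as left child of U.
Insert V: V > O → go right; V > U → go right. Place as right child of U.
Insert J: J < O → go left; J > F → go right. Place as right child of F.
Insert Y: Y > O → go right; Y > U → go right; Y > V → go right. Place as right child of V.
Insert C: C < O → go left; C < F → go left. Place as left child of F.
Insert I: I < O → go left; I > F → go right; I < J → go left. Place as left child of J.
Insert M: M < O → go left; M > F → go right; M > J → go right. Place as right child of J.
Insert A: A < O → go left; A < F → go left; A < C → go left. Place as left child of C.
Insert X: X > O → go right; X > U → go right; X > V → go right; X < Y → go left. Place as left child of Y.
Insert N: N < O → go left; N > F → go right; N > J → go right; N > M → go right. Place as right child of M.
Insert L: L < O → go left; L > F → go right; L > J → go right; L < M → go left. Place as left child of M.
Insert S: S > O → go right; S < U → go left; S > R → go right. Place as right child of R.
Insert W: W > O → go right; W > U → go right; W > V → go right; W < Y → go left; W < X → go left. Place as left child of X.
Insert Q: Q > O → go right; Q < U → go left; Q < R → go left. Place as left child of R.

I's parent is J; the other child of J is M.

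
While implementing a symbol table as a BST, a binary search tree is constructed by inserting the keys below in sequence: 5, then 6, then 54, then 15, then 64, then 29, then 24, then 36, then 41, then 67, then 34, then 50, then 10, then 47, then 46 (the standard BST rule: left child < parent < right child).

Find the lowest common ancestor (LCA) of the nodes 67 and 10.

Insert 5: tree is empty, so 5 becomes the root.
Insert 6: 6 > 5 → go right. Place as right child of 5.
Insert 54: 54 > 5 → go right; 54 > 6 → go right. Place as right child of 6.
Insert 15: 15 > 5 → go right; 15 > 6 → go right; 15 < 54 → go left. Place as left child of 54.
Insert 64: 64 > 5 → go right; 64 > 6 → go right; 64 > 54 → go right. Place as right child of 54.
Insert 29: 29 > 5 → go right; 29 > 6 → go right; 29 < 54 → go left; 29 > 15 → go right. Place as right child of 15.
Insert 24: 24 > 5 → go right; 24 > 6 → go right; 24 < 54 → go left; 24 > 15 → go right; 24 < 29 → go left. Place as left child of 29.
Insert 36: 36 > 5 → go right; 36 > 6 → go right; 36 < 54 → go left; 36 > 15 → go right; 36 > 29 → go right. Place as right child of 29.
Insert 41: 41 > 5 → go right; 41 > 6 → go right; 41 < 54 → go left; 41 > 15 → go right; 41 > 29 → go right; 41 > 36 → go right. Place as right child of 36.
Insert 67: 67 > 5 → go right; 67 > 6 → go right; 67 > 54 → go right; 67 > 64 → go right. Place as right child of 64.
Insert 34: 34 > 5 → go right; 34 > 6 → go right; 34 < 54 → go left; 34 > 15 → go right; 34 > 29 → go right; 34 < 36 → go left. Place as left child of 36.
Insert 50: 50 > 5 → go right; 50 > 6 → go right; 50 < 54 → go left; 50 > 15 → go right; 50 > 29 → go right; 50 > 36 → go right; 50 > 41 → go right. Place as right child of 41.
Insert 10: 10 > 5 → go right; 10 > 6 → go right; 10 < 54 → go left; 10 < 15 → go left. Place as left child of 15.
Insert 47: 47 > 5 → go right; 47 > 6 → go right; 47 < 54 → go left; 47 > 15 → go right; 47 > 29 → go right; 47 > 36 → go right; 47 > 41 → go right; 47 < 50 → go left. Place as left child of 50.
Insert 46: 46 > 5 → go right; 46 > 6 → go right; 46 < 54 → go left; 46 > 15 → go right; 46 > 29 → go right; 46 > 36 → go right; 46 > 41 → go right; 46 < 50 → go left; 46 < 47 → go left. Place as left child of 47.

Path to 67: 5 → 6 → 54 → 64 → 67
Path to 10: 5 → 6 → 54 → 15 → 10
The paths share a prefix ending at 54, then split left and right.

54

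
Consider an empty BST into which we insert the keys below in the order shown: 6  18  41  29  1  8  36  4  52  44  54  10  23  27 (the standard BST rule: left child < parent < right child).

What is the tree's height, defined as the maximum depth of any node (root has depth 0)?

6: root
18: right child of 6 (depth 1)
41: right child of 18 (depth 2)
29: left child of 41 (depth 3)
1: left child of 6 (depth 1)
8: left child of 18 (depth 2)
36: right child of 29 (depth 4)
4: right child of 1 (depth 2)
52: right child of 41 (depth 3)
44: left child of 52 (depth 4)
54: right child of 52 (depth 4)
10: right child of 8 (depth 3)
23: left child of 29 (depth 4)
27: right child of 23 (depth 5)

The deepest node is 27 at depth 5.

5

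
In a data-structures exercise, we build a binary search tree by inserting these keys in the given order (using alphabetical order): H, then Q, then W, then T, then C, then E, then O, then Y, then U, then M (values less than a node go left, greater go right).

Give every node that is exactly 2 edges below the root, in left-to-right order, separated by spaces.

E O W

H: root
Q: right child of H (depth 1)
W: right child of Q (depth 2)
T: left child of W (depth 3)
C: left child of H (depth 1)
E: right child of C (depth 2)
O: left child of Q (depth 2)
Y: right child of W (depth 3)
U: right child of T (depth 4)
M: left child of O (depth 3)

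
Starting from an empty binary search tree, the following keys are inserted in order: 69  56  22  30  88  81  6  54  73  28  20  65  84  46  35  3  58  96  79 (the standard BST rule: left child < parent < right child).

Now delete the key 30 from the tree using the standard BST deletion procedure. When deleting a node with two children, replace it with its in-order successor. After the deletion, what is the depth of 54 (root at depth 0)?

4

69: root
56: left child of 69 (depth 1)
22: left child of 56 (depth 2)
30: right child of 22 (depth 3)
88: right child of 69 (depth 1)
81: left child of 88 (depth 2)
6: left child of 22 (depth 3)
54: right child of 30 (depth 4)
73: left child of 81 (depth 3)
28: left child of 30 (depth 4)
20: right child of 6 (depth 4)
65: right child of 56 (depth 2)
84: right child of 81 (depth 3)
46: left child of 54 (depth 5)
35: left child of 46 (depth 6)
3: left child of 6 (depth 4)
58: left child of 65 (depth 3)
96: right child of 88 (depth 2)
79: right child of 73 (depth 4)

Delete 30 (two children — replace with in-order successor).
After deletion, path to 54: 69 → 56 → 22 → 35 → 54.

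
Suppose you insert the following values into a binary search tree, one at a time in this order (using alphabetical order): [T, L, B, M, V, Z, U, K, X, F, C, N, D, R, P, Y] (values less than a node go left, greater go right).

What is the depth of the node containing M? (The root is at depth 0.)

2

Insert T: tree is empty, so T becomes the root.
Insert L: L < T → go left. Place as left child of T.
Insert B: B < T → go left; B < L → go left. Place as left child of L.
Insert M: M < T → go left; M > L → go right. Place as right child of L.
Insert V: V > T → go right. Place as right child of T.
Insert Z: Z > T → go right; Z > V → go right. Place as right child of V.
Insert U: U > T → go right; U < V → go left. Place as left child of V.
Insert K: K < T → go left; K < L → go left; K > B → go right. Place as right child of B.
Insert X: X > T → go right; X > V → go right; X < Z → go left. Place as left child of Z.
Insert F: F < T → go left; F < L → go left; F > B → go right; F < K → go left. Place as left child of K.
Insert C: C < T → go left; C < L → go left; C > B → go right; C < K → go left; C < F → go left. Place as left child of F.
Insert N: N < T → go left; N > L → go right; N > M → go right. Place as right child of M.
Insert D: D < T → go left; D < L → go left; D > B → go right; D < K → go left; D < F → go left; D > C → go right. Place as right child of C.
Insert R: R < T → go left; R > L → go right; R > M → go right; R > N → go right. Place as right child of N.
Insert P: P < T → go left; P > L → go right; P > M → go right; P > N → go right; P < R → go left. Place as left child of R.
Insert Y: Y > T → go right; Y > V → go right; Y < Z → go left; Y > X → go right. Place as right child of X.

Path to M: T → L → M, which is 2 edges.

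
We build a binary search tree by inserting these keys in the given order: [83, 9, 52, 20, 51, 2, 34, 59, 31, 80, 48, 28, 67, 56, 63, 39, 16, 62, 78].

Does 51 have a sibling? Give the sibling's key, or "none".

16

Insert 83: tree is empty, so 83 becomes the root.
Insert 9: 9 < 83 → go left. Place as left child of 83.
Insert 52: 52 < 83 → go left; 52 > 9 → go right. Place as right child of 9.
Insert 20: 20 < 83 → go left; 20 > 9 → go right; 20 < 52 → go left. Place as left child of 52.
Insert 51: 51 < 83 → go left; 51 > 9 → go right; 51 < 52 → go left; 51 > 20 → go right. Place as right child of 20.
Insert 2: 2 < 83 → go left; 2 < 9 → go left. Place as left child of 9.
Insert 34: 34 < 83 → go left; 34 > 9 → go right; 34 < 52 → go left; 34 > 20 → go right; 34 < 51 → go left. Place as left child of 51.
Insert 59: 59 < 83 → go left; 59 > 9 → go right; 59 > 52 → go right. Place as right child of 52.
Insert 31: 31 < 83 → go left; 31 > 9 → go right; 31 < 52 → go left; 31 > 20 → go right; 31 < 51 → go left; 31 < 34 → go left. Place as left child of 34.
Insert 80: 80 < 83 → go left; 80 > 9 → go right; 80 > 52 → go right; 80 > 59 → go right. Place as right child of 59.
Insert 48: 48 < 83 → go left; 48 > 9 → go right; 48 < 52 → go left; 48 > 20 → go right; 48 < 51 → go left; 48 > 34 → go right. Place as right child of 34.
Insert 28: 28 < 83 → go left; 28 > 9 → go right; 28 < 52 → go left; 28 > 20 → go right; 28 < 51 → go left; 28 < 34 → go left; 28 < 31 → go left. Place as left child of 31.
Insert 67: 67 < 83 → go left; 67 > 9 → go right; 67 > 52 → go right; 67 > 59 → go right; 67 < 80 → go left. Place as left child of 80.
Insert 56: 56 < 83 → go left; 56 > 9 → go right; 56 > 52 → go right; 56 < 59 → go left. Place as left child of 59.
Insert 63: 63 < 83 → go left; 63 > 9 → go right; 63 > 52 → go right; 63 > 59 → go right; 63 < 80 → go left; 63 < 67 → go left. Place as left child of 67.
Insert 39: 39 < 83 → go left; 39 > 9 → go right; 39 < 52 → go left; 39 > 20 → go right; 39 < 51 → go left; 39 > 34 → go right; 39 < 48 → go left. Place as left child of 48.
Insert 16: 16 < 83 → go left; 16 > 9 → go right; 16 < 52 → go left; 16 < 20 → go left. Place as left child of 20.
Insert 62: 62 < 83 → go left; 62 > 9 → go right; 62 > 52 → go right; 62 > 59 → go right; 62 < 80 → go left; 62 < 67 → go left; 62 < 63 → go left. Place as left child of 63.
Insert 78: 78 < 83 → go left; 78 > 9 → go right; 78 > 52 → go right; 78 > 59 → go right; 78 < 80 → go left; 78 > 67 → go right. Place as right child of 67.

51's parent is 20; the other child of 20 is 16.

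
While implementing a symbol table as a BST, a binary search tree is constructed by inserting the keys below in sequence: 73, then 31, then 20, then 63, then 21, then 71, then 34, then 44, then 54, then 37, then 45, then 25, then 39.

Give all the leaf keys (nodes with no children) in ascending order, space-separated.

25 39 45 71

Resulting structure (node: left, right):
  73: L=31, R=–
  31: L=20, R=63
  20: L=–, R=21
  63: L=34, R=71
  21: L=–, R=25
  71: L=–, R=–
  34: L=–, R=44
  44: L=37, R=54
  54: L=45, R=–
  37: L=–, R=39
  45: L=–, R=–
  25: L=–, R=–
  39: L=–, R=–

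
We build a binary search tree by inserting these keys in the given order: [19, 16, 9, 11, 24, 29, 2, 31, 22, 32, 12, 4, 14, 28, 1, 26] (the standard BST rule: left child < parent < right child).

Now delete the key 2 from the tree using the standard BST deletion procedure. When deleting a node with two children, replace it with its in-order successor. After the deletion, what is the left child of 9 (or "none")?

4

19: root
16: left child of 19 (depth 1)
9: left child of 16 (depth 2)
11: right child of 9 (depth 3)
24: right child of 19 (depth 1)
29: right child of 24 (depth 2)
2: left child of 9 (depth 3)
31: right child of 29 (depth 3)
22: left child of 24 (depth 2)
32: right child of 31 (depth 4)
12: right child of 11 (depth 4)
4: right child of 2 (depth 4)
14: right child of 12 (depth 5)
28: left child of 29 (depth 3)
1: left child of 2 (depth 4)
26: left child of 28 (depth 4)

Delete 2 (two children — replace with in-order successor).
After deletion, 9's left child: 4.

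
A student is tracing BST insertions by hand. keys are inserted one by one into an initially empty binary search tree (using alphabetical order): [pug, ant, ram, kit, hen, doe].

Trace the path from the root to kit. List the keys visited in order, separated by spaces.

pug: root
ant: left child of pug (depth 1)
ram: right child of pug (depth 1)
kit: right child of ant (depth 2)
hen: left child of kit (depth 3)
doe: left child of hen (depth 4)

pug ant kit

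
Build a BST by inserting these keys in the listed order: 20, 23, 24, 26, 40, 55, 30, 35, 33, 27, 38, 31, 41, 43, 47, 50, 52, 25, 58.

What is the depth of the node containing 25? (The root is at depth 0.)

4

Insert 20: tree is empty, so 20 becomes the root.
Insert 23: 23 > 20 → go right. Place as right child of 20.
Insert 24: 24 > 20 → go right; 24 > 23 → go right. Place as right child of 23.
Insert 26: 26 > 20 → go right; 26 > 23 → go right; 26 > 24 → go right. Place as right child of 24.
Insert 40: 40 > 20 → go right; 40 > 23 → go right; 40 > 24 → go right; 40 > 26 → go right. Place as right child of 26.
Insert 55: 55 > 20 → go right; 55 > 23 → go right; 55 > 24 → go right; 55 > 26 → go right; 55 > 40 → go right. Place as right child of 40.
Insert 30: 30 > 20 → go right; 30 > 23 → go right; 30 > 24 → go right; 30 > 26 → go right; 30 < 40 → go left. Place as left child of 40.
Insert 35: 35 > 20 → go right; 35 > 23 → go right; 35 > 24 → go right; 35 > 26 → go right; 35 < 40 → go left; 35 > 30 → go right. Place as right child of 30.
Insert 33: 33 > 20 → go right; 33 > 23 → go right; 33 > 24 → go right; 33 > 26 → go right; 33 < 40 → go left; 33 > 30 → go right; 33 < 35 → go left. Place as left child of 35.
Insert 27: 27 > 20 → go right; 27 > 23 → go right; 27 > 24 → go right; 27 > 26 → go right; 27 < 40 → go left; 27 < 30 → go left. Place as left child of 30.
Insert 38: 38 > 20 → go right; 38 > 23 → go right; 38 > 24 → go right; 38 > 26 → go right; 38 < 40 → go left; 38 > 30 → go right; 38 > 35 → go right. Place as right child of 35.
Insert 31: 31 > 20 → go right; 31 > 23 → go right; 31 > 24 → go right; 31 > 26 → go right; 31 < 40 → go left; 31 > 30 → go right; 31 < 35 → go left; 31 < 33 → go left. Place as left child of 33.
Insert 41: 41 > 20 → go right; 41 > 23 → go right; 41 > 24 → go right; 41 > 26 → go right; 41 > 40 → go right; 41 < 55 → go left. Place as left child of 55.
Insert 43: 43 > 20 → go right; 43 > 23 → go right; 43 > 24 → go right; 43 > 26 → go right; 43 > 40 → go right; 43 < 55 → go left; 43 > 41 → go right. Place as right child of 41.
Insert 47: 47 > 20 → go right; 47 > 23 → go right; 47 > 24 → go right; 47 > 26 → go right; 47 > 40 → go right; 47 < 55 → go left; 47 > 41 → go right; 47 > 43 → go right. Place as right child of 43.
Insert 50: 50 > 20 → go right; 50 > 23 → go right; 50 > 24 → go right; 50 > 26 → go right; 50 > 40 → go right; 50 < 55 → go left; 50 > 41 → go right; 50 > 43 → go right; 50 > 47 → go right. Place as right child of 47.
Insert 52: 52 > 20 → go right; 52 > 23 → go right; 52 > 24 → go right; 52 > 26 → go right; 52 > 40 → go right; 52 < 55 → go left; 52 > 41 → go right; 52 > 43 → go right; 52 > 47 → go right; 52 > 50 → go right. Place as right child of 50.
Insert 25: 25 > 20 → go right; 25 > 23 → go right; 25 > 24 → go right; 25 < 26 → go left. Place as left child of 26.
Insert 58: 58 > 20 → go right; 58 > 23 → go right; 58 > 24 → go right; 58 > 26 → go right; 58 > 40 → go right; 58 > 55 → go right. Place as right child of 55.

Path to 25: 20 → 23 → 24 → 26 → 25, which is 4 edges.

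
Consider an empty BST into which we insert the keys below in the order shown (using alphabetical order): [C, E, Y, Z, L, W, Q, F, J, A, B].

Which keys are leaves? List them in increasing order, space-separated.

B J Q Z

Resulting structure (node: left, right):
  C: L=A, R=E
  E: L=–, R=Y
  Y: L=L, R=Z
  Z: L=–, R=–
  L: L=F, R=W
  W: L=Q, R=–
  Q: L=–, R=–
  F: L=–, R=J
  J: L=–, R=–
  A: L=–, R=B
  B: L=–, R=–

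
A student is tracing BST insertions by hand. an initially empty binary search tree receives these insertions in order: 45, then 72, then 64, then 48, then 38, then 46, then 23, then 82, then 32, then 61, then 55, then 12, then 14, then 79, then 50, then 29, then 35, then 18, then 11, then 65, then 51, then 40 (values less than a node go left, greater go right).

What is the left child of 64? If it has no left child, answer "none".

Insert 45: tree is empty, so 45 becomes the root.
Insert 72: 72 > 45 → go right. Place as right child of 45.
Insert 64: 64 > 45 → go right; 64 < 72 → go left. Place as left child of 72.
Insert 48: 48 > 45 → go right; 48 < 72 → go left; 48 < 64 → go left. Place as left child of 64.
Insert 38: 38 < 45 → go left. Place as left child of 45.
Insert 46: 46 > 45 → go right; 46 < 72 → go left; 46 < 64 → go left; 46 < 48 → go left. Place as left child of 48.
Insert 23: 23 < 45 → go left; 23 < 38 → go left. Place as left child of 38.
Insert 82: 82 > 45 → go right; 82 > 72 → go right. Place as right child of 72.
Insert 32: 32 < 45 → go left; 32 < 38 → go left; 32 > 23 → go right. Place as right child of 23.
Insert 61: 61 > 45 → go right; 61 < 72 → go left; 61 < 64 → go left; 61 > 48 → go right. Place as right child of 48.
Insert 55: 55 > 45 → go right; 55 < 72 → go left; 55 < 64 → go left; 55 > 48 → go right; 55 < 61 → go left. Place as left child of 61.
Insert 12: 12 < 45 → go left; 12 < 38 → go left; 12 < 23 → go left. Place as left child of 23.
Insert 14: 14 < 45 → go left; 14 < 38 → go left; 14 < 23 → go left; 14 > 12 → go right. Place as right child of 12.
Insert 79: 79 > 45 → go right; 79 > 72 → go right; 79 < 82 → go left. Place as left child of 82.
Insert 50: 50 > 45 → go right; 50 < 72 → go left; 50 < 64 → go left; 50 > 48 → go right; 50 < 61 → go left; 50 < 55 → go left. Place as left child of 55.
Insert 29: 29 < 45 → go left; 29 < 38 → go left; 29 > 23 → go right; 29 < 32 → go left. Place as left child of 32.
Insert 35: 35 < 45 → go left; 35 < 38 → go left; 35 > 23 → go right; 35 > 32 → go right. Place as right child of 32.
Insert 18: 18 < 45 → go left; 18 < 38 → go left; 18 < 23 → go left; 18 > 12 → go right; 18 > 14 → go right. Place as right child of 14.
Insert 11: 11 < 45 → go left; 11 < 38 → go left; 11 < 23 → go left; 11 < 12 → go left. Place as left child of 12.
Insert 65: 65 > 45 → go right; 65 < 72 → go left; 65 > 64 → go right. Place as right child of 64.
Insert 51: 51 > 45 → go right; 51 < 72 → go left; 51 < 64 → go left; 51 > 48 → go right; 51 < 61 → go left; 51 < 55 → go left; 51 > 50 → go right. Place as right child of 50.
Insert 40: 40 < 45 → go left; 40 > 38 → go right. Place as right child of 38.

48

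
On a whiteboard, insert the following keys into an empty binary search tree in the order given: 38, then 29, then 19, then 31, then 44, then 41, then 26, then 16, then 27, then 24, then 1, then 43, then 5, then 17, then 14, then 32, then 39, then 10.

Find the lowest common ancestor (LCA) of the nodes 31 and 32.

38: root
29: left child of 38 (depth 1)
19: left child of 29 (depth 2)
31: right child of 29 (depth 2)
44: right child of 38 (depth 1)
41: left child of 44 (depth 2)
26: right child of 19 (depth 3)
16: left child of 19 (depth 3)
27: right child of 26 (depth 4)
24: left child of 26 (depth 4)
1: left child of 16 (depth 4)
43: right child of 41 (depth 3)
5: right child of 1 (depth 5)
17: right child of 16 (depth 4)
14: right child of 5 (depth 6)
32: right child of 31 (depth 3)
39: left child of 41 (depth 3)
10: left child of 14 (depth 7)

Path to 31: 38 → 29 → 31
Path to 32: 38 → 29 → 31 → 32
31 lies on both paths and is an ancestor of the other node.

31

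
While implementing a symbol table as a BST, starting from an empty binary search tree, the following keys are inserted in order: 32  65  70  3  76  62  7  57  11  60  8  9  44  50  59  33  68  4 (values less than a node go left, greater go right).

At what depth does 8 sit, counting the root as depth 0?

4

Insert 32: tree is empty, so 32 becomes the root.
Insert 65: 65 > 32 → go right. Place as right child of 32.
Insert 70: 70 > 32 → go right; 70 > 65 → go right. Place as right child of 65.
Insert 3: 3 < 32 → go left. Place as left child of 32.
Insert 76: 76 > 32 → go right; 76 > 65 → go right; 76 > 70 → go right. Place as right child of 70.
Insert 62: 62 > 32 → go right; 62 < 65 → go left. Place as left child of 65.
Insert 7: 7 < 32 → go left; 7 > 3 → go right. Place as right child of 3.
Insert 57: 57 > 32 → go right; 57 < 65 → go left; 57 < 62 → go left. Place as left child of 62.
Insert 11: 11 < 32 → go left; 11 > 3 → go right; 11 > 7 → go right. Place as right child of 7.
Insert 60: 60 > 32 → go right; 60 < 65 → go left; 60 < 62 → go left; 60 > 57 → go right. Place as right child of 57.
Insert 8: 8 < 32 → go left; 8 > 3 → go right; 8 > 7 → go right; 8 < 11 → go left. Place as left child of 11.
Insert 9: 9 < 32 → go left; 9 > 3 → go right; 9 > 7 → go right; 9 < 11 → go left; 9 > 8 → go right. Place as right child of 8.
Insert 44: 44 > 32 → go right; 44 < 65 → go left; 44 < 62 → go left; 44 < 57 → go left. Place as left child of 57.
Insert 50: 50 > 32 → go right; 50 < 65 → go left; 50 < 62 → go left; 50 < 57 → go left; 50 > 44 → go right. Place as right child of 44.
Insert 59: 59 > 32 → go right; 59 < 65 → go left; 59 < 62 → go left; 59 > 57 → go right; 59 < 60 → go left. Place as left child of 60.
Insert 33: 33 > 32 → go right; 33 < 65 → go left; 33 < 62 → go left; 33 < 57 → go left; 33 < 44 → go left. Place as left child of 44.
Insert 68: 68 > 32 → go right; 68 > 65 → go right; 68 < 70 → go left. Place as left child of 70.
Insert 4: 4 < 32 → go left; 4 > 3 → go right; 4 < 7 → go left. Place as left child of 7.

Path to 8: 32 → 3 → 7 → 11 → 8, which is 4 edges.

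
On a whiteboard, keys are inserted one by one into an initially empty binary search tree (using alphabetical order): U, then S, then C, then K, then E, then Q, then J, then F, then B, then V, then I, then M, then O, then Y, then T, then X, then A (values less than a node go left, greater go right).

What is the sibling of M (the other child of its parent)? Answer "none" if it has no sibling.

U: root
S: left child of U (depth 1)
C: left child of S (depth 2)
K: right child of C (depth 3)
E: left child of K (depth 4)
Q: right child of K (depth 4)
J: right child of E (depth 5)
F: left child of J (depth 6)
B: left child of C (depth 3)
V: right child of U (depth 1)
I: right child of F (depth 7)
M: left child of Q (depth 5)
O: right child of M (depth 6)
Y: right child of V (depth 2)
T: right child of S (depth 2)
X: left child of Y (depth 3)
A: left child of B (depth 4)

M's parent is Q, which has only one child.

none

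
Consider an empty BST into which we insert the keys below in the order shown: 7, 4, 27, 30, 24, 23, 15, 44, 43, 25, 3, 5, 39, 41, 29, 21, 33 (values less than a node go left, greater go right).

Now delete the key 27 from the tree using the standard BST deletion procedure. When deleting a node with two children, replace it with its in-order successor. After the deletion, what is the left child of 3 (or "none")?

none

7: root
4: left child of 7 (depth 1)
27: right child of 7 (depth 1)
30: right child of 27 (depth 2)
24: left child of 27 (depth 2)
23: left child of 24 (depth 3)
15: left child of 23 (depth 4)
44: right child of 30 (depth 3)
43: left child of 44 (depth 4)
25: right child of 24 (depth 3)
3: left child of 4 (depth 2)
5: right child of 4 (depth 2)
39: left child of 43 (depth 5)
41: right child of 39 (depth 6)
29: left child of 30 (depth 3)
21: right child of 15 (depth 5)
33: left child of 39 (depth 6)

Delete 27 (two children — replace with in-order successor).
After deletion, 3's left child: none.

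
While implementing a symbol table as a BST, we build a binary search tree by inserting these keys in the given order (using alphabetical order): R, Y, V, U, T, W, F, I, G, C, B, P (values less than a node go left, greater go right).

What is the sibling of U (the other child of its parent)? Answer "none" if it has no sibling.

Insert R: tree is empty, so R becomes the root.
Insert Y: Y > R → go right. Place as right child of R.
Insert V: V > R → go right; V < Y → go left. Place as left child of Y.
Insert U: U > R → go right; U < Y → go left; U < V → go left. Place as left child of V.
Insert T: T > R → go right; T < Y → go left; T < V → go left; T < U → go left. Place as left child of U.
Insert W: W > R → go right; W < Y → go left; W > V → go right. Place as right child of V.
Insert F: F < R → go left. Place as left child of R.
Insert I: I < R → go left; I > F → go right. Place as right child of F.
Insert G: G < R → go left; G > F → go right; G < I → go left. Place as left child of I.
Insert C: C < R → go left; C < F → go left. Place as left child of F.
Insert B: B < R → go left; B < F → go left; B < C → go left. Place as left child of C.
Insert P: P < R → go left; P > F → go right; P > I → go right. Place as right child of I.

U's parent is V; the other child of V is W.

W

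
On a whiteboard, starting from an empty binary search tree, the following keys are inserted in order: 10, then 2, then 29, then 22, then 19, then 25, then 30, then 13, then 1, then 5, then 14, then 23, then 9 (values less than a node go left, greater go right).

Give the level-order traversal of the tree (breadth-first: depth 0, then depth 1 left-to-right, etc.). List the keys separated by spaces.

10 2 29 1 5 22 30 9 19 25 13 23 14

Insert 10: tree is empty, so 10 becomes the root.
Insert 2: 2 < 10 → go left. Place as left child of 10.
Insert 29: 29 > 10 → go right. Place as right child of 10.
Insert 22: 22 > 10 → go right; 22 < 29 → go left. Place as left child of 29.
Insert 19: 19 > 10 → go right; 19 < 29 → go left; 19 < 22 → go left. Place as left child of 22.
Insert 25: 25 > 10 → go right; 25 < 29 → go left; 25 > 22 → go right. Place as right child of 22.
Insert 30: 30 > 10 → go right; 30 > 29 → go right. Place as right child of 29.
Insert 13: 13 > 10 → go right; 13 < 29 → go left; 13 < 22 → go left; 13 < 19 → go left. Place as left child of 19.
Insert 1: 1 < 10 → go left; 1 < 2 → go left. Place as left child of 2.
Insert 5: 5 < 10 → go left; 5 > 2 → go right. Place as right child of 2.
Insert 14: 14 > 10 → go right; 14 < 29 → go left; 14 < 22 → go left; 14 < 19 → go left; 14 > 13 → go right. Place as right child of 13.
Insert 23: 23 > 10 → go right; 23 < 29 → go left; 23 > 22 → go right; 23 < 25 → go left. Place as left child of 25.
Insert 9: 9 < 10 → go left; 9 > 2 → go right; 9 > 5 → go right. Place as right child of 5.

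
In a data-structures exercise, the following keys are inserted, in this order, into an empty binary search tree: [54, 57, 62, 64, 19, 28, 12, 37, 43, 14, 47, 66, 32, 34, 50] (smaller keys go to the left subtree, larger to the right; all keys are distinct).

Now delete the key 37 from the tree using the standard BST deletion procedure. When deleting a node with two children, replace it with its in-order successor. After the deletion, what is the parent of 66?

64

Insert 54: tree is empty, so 54 becomes the root.
Insert 57: 57 > 54 → go right. Place as right child of 54.
Insert 62: 62 > 54 → go right; 62 > 57 → go right. Place as right child of 57.
Insert 64: 64 > 54 → go right; 64 > 57 → go right; 64 > 62 → go right. Place as right child of 62.
Insert 19: 19 < 54 → go left. Place as left child of 54.
Insert 28: 28 < 54 → go left; 28 > 19 → go right. Place as right child of 19.
Insert 12: 12 < 54 → go left; 12 < 19 → go left. Place as left child of 19.
Insert 37: 37 < 54 → go left; 37 > 19 → go right; 37 > 28 → go right. Place as right child of 28.
Insert 43: 43 < 54 → go left; 43 > 19 → go right; 43 > 28 → go right; 43 > 37 → go right. Place as right child of 37.
Insert 14: 14 < 54 → go left; 14 < 19 → go left; 14 > 12 → go right. Place as right child of 12.
Insert 47: 47 < 54 → go left; 47 > 19 → go right; 47 > 28 → go right; 47 > 37 → go right; 47 > 43 → go right. Place as right child of 43.
Insert 66: 66 > 54 → go right; 66 > 57 → go right; 66 > 62 → go right; 66 > 64 → go right. Place as right child of 64.
Insert 32: 32 < 54 → go left; 32 > 19 → go right; 32 > 28 → go right; 32 < 37 → go left. Place as left child of 37.
Insert 34: 34 < 54 → go left; 34 > 19 → go right; 34 > 28 → go right; 34 < 37 → go left; 34 > 32 → go right. Place as right child of 32.
Insert 50: 50 < 54 → go left; 50 > 19 → go right; 50 > 28 → go right; 50 > 37 → go right; 50 > 43 → go right; 50 > 47 → go right. Place as right child of 47.

Delete 37 (two children — replace with in-order successor).
After deletion, 66's parent is 64.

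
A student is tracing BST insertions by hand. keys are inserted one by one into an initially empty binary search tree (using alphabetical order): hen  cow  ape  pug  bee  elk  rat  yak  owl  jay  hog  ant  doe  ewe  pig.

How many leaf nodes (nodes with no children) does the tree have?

Insert hen: tree is empty, so hen becomes the root.
Insert cow: cow < hen → go left. Place as left child of hen.
Insert ape: ape < hen → go left; ape < cow → go left. Place as left child of cow.
Insert pug: pug > hen → go right. Place as right child of hen.
Insert bee: bee < hen → go left; bee < cow → go left; bee > ape → go right. Place as right child of ape.
Insert elk: elk < hen → go left; elk > cow → go right. Place as right child of cow.
Insert rat: rat > hen → go right; rat > pug → go right. Place as right child of pug.
Insert yak: yak > hen → go right; yak > pug → go right; yak > rat → go right. Place as right child of rat.
Insert owl: owl > hen → go right; owl < pug → go left. Place as left child of pug.
Insert jay: jay > hen → go right; jay < pug → go left; jay < owl → go left. Place as left child of owl.
Insert hog: hog > hen → go right; hog < pug → go left; hog < owl → go left; hog < jay → go left. Place as left child of jay.
Insert ant: ant < hen → go left; ant < cow → go left; ant < ape → go left. Place as left child of ape.
Insert doe: doe < hen → go left; doe > cow → go right; doe < elk → go left. Place as left child of elk.
Insert ewe: ewe < hen → go left; ewe > cow → go right; ewe > elk → go right. Place as right child of elk.
Insert pig: pig > hen → go right; pig < pug → go left; pig > owl → go right. Place as right child of owl.

Leaves: ant, bee, doe, ewe, hog, pig, yak — 7 in total.

7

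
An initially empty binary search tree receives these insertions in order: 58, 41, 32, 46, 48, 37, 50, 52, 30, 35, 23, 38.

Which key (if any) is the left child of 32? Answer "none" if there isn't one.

Insert 58: tree is empty, so 58 becomes the root.
Insert 41: 41 < 58 → go left. Place as left child of 58.
Insert 32: 32 < 58 → go left; 32 < 41 → go left. Place as left child of 41.
Insert 46: 46 < 58 → go left; 46 > 41 → go right. Place as right child of 41.
Insert 48: 48 < 58 → go left; 48 > 41 → go right; 48 > 46 → go right. Place as right child of 46.
Insert 37: 37 < 58 → go left; 37 < 41 → go left; 37 > 32 → go right. Place as right child of 32.
Insert 50: 50 < 58 → go left; 50 > 41 → go right; 50 > 46 → go right; 50 > 48 → go right. Place as right child of 48.
Insert 52: 52 < 58 → go left; 52 > 41 → go right; 52 > 46 → go right; 52 > 48 → go right; 52 > 50 → go right. Place as right child of 50.
Insert 30: 30 < 58 → go left; 30 < 41 → go left; 30 < 32 → go left. Place as left child of 32.
Insert 35: 35 < 58 → go left; 35 < 41 → go left; 35 > 32 → go right; 35 < 37 → go left. Place as left child of 37.
Insert 23: 23 < 58 → go left; 23 < 41 → go left; 23 < 32 → go left; 23 < 30 → go left. Place as left child of 30.
Insert 38: 38 < 58 → go left; 38 < 41 → go left; 38 > 32 → go right; 38 > 37 → go right. Place as right child of 37.

30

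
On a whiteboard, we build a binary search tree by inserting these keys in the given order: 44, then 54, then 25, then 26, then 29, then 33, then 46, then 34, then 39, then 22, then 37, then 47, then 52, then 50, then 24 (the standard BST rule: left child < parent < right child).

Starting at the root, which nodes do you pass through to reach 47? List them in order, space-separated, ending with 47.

44 54 46 47

44: root
54: right child of 44 (depth 1)
25: left child of 44 (depth 1)
26: right child of 25 (depth 2)
29: right child of 26 (depth 3)
33: right child of 29 (depth 4)
46: left child of 54 (depth 2)
34: right child of 33 (depth 5)
39: right child of 34 (depth 6)
22: left child of 25 (depth 2)
37: left child of 39 (depth 7)
47: right child of 46 (depth 3)
52: right child of 47 (depth 4)
50: left child of 52 (depth 5)
24: right child of 22 (depth 3)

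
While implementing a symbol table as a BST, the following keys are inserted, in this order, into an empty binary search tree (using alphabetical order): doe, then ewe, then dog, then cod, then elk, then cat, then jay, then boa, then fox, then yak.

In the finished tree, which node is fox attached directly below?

Insert doe: tree is empty, so doe becomes the root.
Insert ewe: ewe > doe → go right. Place as right child of doe.
Insert dog: dog > doe → go right; dog < ewe → go left. Place as left child of ewe.
Insert cod: cod < doe → go left. Place as left child of doe.
Insert elk: elk > doe → go right; elk < ewe → go left; elk > dog → go right. Place as right child of dog.
Insert cat: cat < doe → go left; cat < cod → go left. Place as left child of cod.
Insert jay: jay > doe → go right; jay > ewe → go right. Place as right child of ewe.
Insert boa: boa < doe → go left; boa < cod → go left; boa < cat → go left. Place as left child of cat.
Insert fox: fox > doe → go right; fox > ewe → go right; fox < jay → go left. Place as left child of jay.
Insert yak: yak > doe → go right; yak > ewe → go right; yak > jay → go right. Place as right child of jay.

jay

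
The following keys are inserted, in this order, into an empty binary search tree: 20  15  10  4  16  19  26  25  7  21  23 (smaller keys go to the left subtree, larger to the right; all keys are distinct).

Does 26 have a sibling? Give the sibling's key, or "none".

Insert 20: tree is empty, so 20 becomes the root.
Insert 15: 15 < 20 → go left. Place as left child of 20.
Insert 10: 10 < 20 → go left; 10 < 15 → go left. Place as left child of 15.
Insert 4: 4 < 20 → go left; 4 < 15 → go left; 4 < 10 → go left. Place as left child of 10.
Insert 16: 16 < 20 → go left; 16 > 15 → go right. Place as right child of 15.
Insert 19: 19 < 20 → go left; 19 > 15 → go right; 19 > 16 → go right. Place as right child of 16.
Insert 26: 26 > 20 → go right. Place as right child of 20.
Insert 25: 25 > 20 → go right; 25 < 26 → go left. Place as left child of 26.
Insert 7: 7 < 20 → go left; 7 < 15 → go left; 7 < 10 → go left; 7 > 4 → go right. Place as right child of 4.
Insert 21: 21 > 20 → go right; 21 < 26 → go left; 21 < 25 → go left. Place as left child of 25.
Insert 23: 23 > 20 → go right; 23 < 26 → go left; 23 < 25 → go left; 23 > 21 → go right. Place as right child of 21.

26's parent is 20; the other child of 20 is 15.

15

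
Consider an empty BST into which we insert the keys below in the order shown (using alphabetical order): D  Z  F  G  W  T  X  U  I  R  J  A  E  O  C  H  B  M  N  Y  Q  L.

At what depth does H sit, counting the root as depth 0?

7

D: root
Z: right child of D (depth 1)
F: left child of Z (depth 2)
G: right child of F (depth 3)
W: right child of G (depth 4)
T: left child of W (depth 5)
X: right child of W (depth 5)
U: right child of T (depth 6)
I: left child of T (depth 6)
R: right child of I (depth 7)
J: left child of R (depth 8)
A: left child of D (depth 1)
E: left child of F (depth 3)
O: right child of J (depth 9)
C: right child of A (depth 2)
H: left child of I (depth 7)
B: left child of C (depth 3)
M: left child of O (depth 10)
N: right child of M (depth 11)
Y: right child of X (depth 6)
Q: right child of O (depth 10)
L: left child of M (depth 11)

Path to H: D → Z → F → G → W → T → I → H, which is 7 edges.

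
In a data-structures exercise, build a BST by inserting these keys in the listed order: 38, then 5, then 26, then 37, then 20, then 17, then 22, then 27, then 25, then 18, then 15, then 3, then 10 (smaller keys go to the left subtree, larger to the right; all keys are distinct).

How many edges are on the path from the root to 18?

Insert 38: tree is empty, so 38 becomes the root.
Insert 5: 5 < 38 → go left. Place as left child of 38.
Insert 26: 26 < 38 → go left; 26 > 5 → go right. Place as right child of 5.
Insert 37: 37 < 38 → go left; 37 > 5 → go right; 37 > 26 → go right. Place as right child of 26.
Insert 20: 20 < 38 → go left; 20 > 5 → go right; 20 < 26 → go left. Place as left child of 26.
Insert 17: 17 < 38 → go left; 17 > 5 → go right; 17 < 26 → go left; 17 < 20 → go left. Place as left child of 20.
Insert 22: 22 < 38 → go left; 22 > 5 → go right; 22 < 26 → go left; 22 > 20 → go right. Place as right child of 20.
Insert 27: 27 < 38 → go left; 27 > 5 → go right; 27 > 26 → go right; 27 < 37 → go left. Place as left child of 37.
Insert 25: 25 < 38 → go left; 25 > 5 → go right; 25 < 26 → go left; 25 > 20 → go right; 25 > 22 → go right. Place as right child of 22.
Insert 18: 18 < 38 → go left; 18 > 5 → go right; 18 < 26 → go left; 18 < 20 → go left; 18 > 17 → go right. Place as right child of 17.
Insert 15: 15 < 38 → go left; 15 > 5 → go right; 15 < 26 → go left; 15 < 20 → go left; 15 < 17 → go left. Place as left child of 17.
Insert 3: 3 < 38 → go left; 3 < 5 → go left. Place as left child of 5.
Insert 10: 10 < 38 → go left; 10 > 5 → go right; 10 < 26 → go left; 10 < 20 → go left; 10 < 17 → go left; 10 < 15 → go left. Place as left child of 15.

Path to 18: 38 → 5 → 26 → 20 → 17 → 18, which is 5 edges.

5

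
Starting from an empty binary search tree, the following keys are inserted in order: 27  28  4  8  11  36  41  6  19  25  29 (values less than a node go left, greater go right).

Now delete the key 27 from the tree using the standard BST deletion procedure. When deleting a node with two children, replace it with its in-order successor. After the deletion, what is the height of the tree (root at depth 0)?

Insert 27: tree is empty, so 27 becomes the root.
Insert 28: 28 > 27 → go right. Place as right child of 27.
Insert 4: 4 < 27 → go left. Place as left child of 27.
Insert 8: 8 < 27 → go left; 8 > 4 → go right. Place as right child of 4.
Insert 11: 11 < 27 → go left; 11 > 4 → go right; 11 > 8 → go right. Place as right child of 8.
Insert 36: 36 > 27 → go right; 36 > 28 → go right. Place as right child of 28.
Insert 41: 41 > 27 → go right; 41 > 28 → go right; 41 > 36 → go right. Place as right child of 36.
Insert 6: 6 < 27 → go left; 6 > 4 → go right; 6 < 8 → go left. Place as left child of 8.
Insert 19: 19 < 27 → go left; 19 > 4 → go right; 19 > 8 → go right; 19 > 11 → go right. Place as right child of 11.
Insert 25: 25 < 27 → go left; 25 > 4 → go right; 25 > 8 → go right; 25 > 11 → go right; 25 > 19 → go right. Place as right child of 19.
Insert 29: 29 > 27 → go right; 29 > 28 → go right; 29 < 36 → go left. Place as left child of 36.

Delete 27 (two children — replace with in-order successor).
After deletion, deepest node is 25 at depth 5.

5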